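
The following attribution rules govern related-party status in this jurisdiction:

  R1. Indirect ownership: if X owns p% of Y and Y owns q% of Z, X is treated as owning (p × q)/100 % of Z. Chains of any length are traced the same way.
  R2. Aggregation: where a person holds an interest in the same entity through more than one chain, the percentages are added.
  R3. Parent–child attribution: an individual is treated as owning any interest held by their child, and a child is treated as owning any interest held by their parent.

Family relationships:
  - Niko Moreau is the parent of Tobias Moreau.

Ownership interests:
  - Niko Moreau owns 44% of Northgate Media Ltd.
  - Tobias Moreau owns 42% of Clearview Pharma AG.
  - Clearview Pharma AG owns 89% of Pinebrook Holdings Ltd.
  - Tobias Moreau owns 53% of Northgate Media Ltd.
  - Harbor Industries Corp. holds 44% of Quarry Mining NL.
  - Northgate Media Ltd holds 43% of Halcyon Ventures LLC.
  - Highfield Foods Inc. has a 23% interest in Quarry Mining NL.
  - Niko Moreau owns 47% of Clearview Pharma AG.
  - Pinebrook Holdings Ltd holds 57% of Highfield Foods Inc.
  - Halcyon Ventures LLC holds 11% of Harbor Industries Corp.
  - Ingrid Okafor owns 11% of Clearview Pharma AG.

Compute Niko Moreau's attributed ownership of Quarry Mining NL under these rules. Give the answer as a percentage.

By parent–child attribution (R3), Niko Moreau is treated as also owning Tobias Moreau's interest in Clearview Pharma AG, giving 47% + 42% = 89%.
By parent–child attribution (R3), Niko Moreau is treated as also owning Tobias Moreau's interest in Northgate Media Ltd, giving 44% + 53% = 97%.
Chain via Clearview Pharma AG → Pinebrook Holdings Ltd → Highfield Foods Inc. (R1): 89% × 89% × 57% × 23% = 10.384431% of Quarry Mining NL.
Chain via Northgate Media Ltd → Halcyon Ventures LLC → Harbor Industries Corp. (R1): 97% × 43% × 11% × 44% = 2.018764% of Quarry Mining NL.
Aggregating (R2): 10.384431% + 2.018764% = 12.403195%.

12.403195%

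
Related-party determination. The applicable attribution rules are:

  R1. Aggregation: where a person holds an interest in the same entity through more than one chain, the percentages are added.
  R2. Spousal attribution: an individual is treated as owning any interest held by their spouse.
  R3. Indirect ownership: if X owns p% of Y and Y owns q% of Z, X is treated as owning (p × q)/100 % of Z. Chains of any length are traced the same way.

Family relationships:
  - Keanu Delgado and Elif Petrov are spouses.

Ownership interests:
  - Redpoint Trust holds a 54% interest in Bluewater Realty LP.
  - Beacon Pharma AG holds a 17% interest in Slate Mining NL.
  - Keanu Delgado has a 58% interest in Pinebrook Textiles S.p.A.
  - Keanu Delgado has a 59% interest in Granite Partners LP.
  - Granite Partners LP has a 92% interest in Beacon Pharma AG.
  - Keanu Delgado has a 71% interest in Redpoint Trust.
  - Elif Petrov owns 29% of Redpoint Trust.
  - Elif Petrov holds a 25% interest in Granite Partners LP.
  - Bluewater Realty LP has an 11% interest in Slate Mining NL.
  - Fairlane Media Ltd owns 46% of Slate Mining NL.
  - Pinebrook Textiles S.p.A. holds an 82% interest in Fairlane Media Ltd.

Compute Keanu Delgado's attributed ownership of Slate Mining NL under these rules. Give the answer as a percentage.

By spousal attribution (R2), Keanu Delgado is treated as also owning Elif Petrov's interest in Granite Partners LP, giving 59% + 25% = 84%.
By spousal attribution (R2), Keanu Delgado is treated as also owning Elif Petrov's interest in Redpoint Trust, giving 71% + 29% = 100%.
Chain via Pinebrook Textiles S.p.A. → Fairlane Media Ltd (R3): 58% × 82% × 46% = 21.8776% of Slate Mining NL.
Chain via Granite Partners LP → Beacon Pharma AG (R3): 84% × 92% × 17% = 13.1376% of Slate Mining NL.
Chain via Redpoint Trust → Bluewater Realty LP (R3): 100% × 54% × 11% = 5.94% of Slate Mining NL.
Aggregating (R1): 21.8776% + 13.1376% + 5.94% = 40.9552%.

40.9552%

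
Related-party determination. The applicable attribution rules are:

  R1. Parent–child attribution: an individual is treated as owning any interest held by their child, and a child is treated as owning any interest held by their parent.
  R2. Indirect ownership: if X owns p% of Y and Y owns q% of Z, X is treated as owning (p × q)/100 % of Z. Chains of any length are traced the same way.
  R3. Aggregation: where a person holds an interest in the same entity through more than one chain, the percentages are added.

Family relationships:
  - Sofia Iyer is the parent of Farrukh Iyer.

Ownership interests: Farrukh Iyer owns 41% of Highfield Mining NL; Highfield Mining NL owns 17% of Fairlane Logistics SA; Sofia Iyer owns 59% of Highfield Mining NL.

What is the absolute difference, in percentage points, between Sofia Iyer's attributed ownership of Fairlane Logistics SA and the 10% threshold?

By parent–child attribution (R1), Sofia Iyer is treated as also owning Farrukh Iyer's interest in Highfield Mining NL, giving 59% + 41% = 100%.
Chain via Highfield Mining NL (R2): 100% × 17% = 17% of Fairlane Logistics SA.
17% exceeds the 10% threshold by 7 percentage points.

7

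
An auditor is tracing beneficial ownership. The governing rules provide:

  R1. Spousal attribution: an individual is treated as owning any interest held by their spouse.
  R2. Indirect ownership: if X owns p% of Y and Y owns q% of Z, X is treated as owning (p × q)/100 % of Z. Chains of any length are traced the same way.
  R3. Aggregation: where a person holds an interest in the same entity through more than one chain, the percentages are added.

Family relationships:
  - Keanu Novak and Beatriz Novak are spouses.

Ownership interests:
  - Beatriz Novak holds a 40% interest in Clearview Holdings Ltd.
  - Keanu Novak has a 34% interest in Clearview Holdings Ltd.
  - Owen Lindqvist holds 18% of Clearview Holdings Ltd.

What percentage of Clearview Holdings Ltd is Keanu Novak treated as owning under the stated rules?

By spousal attribution (R1), Keanu Novak is treated as also owning Beatriz Novak's interest in Clearview Holdings Ltd, giving 34% + 40% = 74%.
Direct interest in Clearview Holdings Ltd: 74%.

74%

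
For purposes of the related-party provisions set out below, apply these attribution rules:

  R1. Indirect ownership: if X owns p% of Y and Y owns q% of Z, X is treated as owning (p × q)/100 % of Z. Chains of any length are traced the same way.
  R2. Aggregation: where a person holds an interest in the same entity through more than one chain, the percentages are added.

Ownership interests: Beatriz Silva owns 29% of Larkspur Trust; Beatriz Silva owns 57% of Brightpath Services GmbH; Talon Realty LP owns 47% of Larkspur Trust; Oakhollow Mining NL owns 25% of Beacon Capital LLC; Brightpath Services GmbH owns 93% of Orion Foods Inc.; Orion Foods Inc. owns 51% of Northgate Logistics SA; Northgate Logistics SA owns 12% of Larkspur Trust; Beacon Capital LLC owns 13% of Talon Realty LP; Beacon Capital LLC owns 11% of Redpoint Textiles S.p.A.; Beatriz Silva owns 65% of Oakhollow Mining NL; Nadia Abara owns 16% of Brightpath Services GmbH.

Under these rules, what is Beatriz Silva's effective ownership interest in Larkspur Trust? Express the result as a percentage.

Chain via Oakhollow Mining NL → Beacon Capital LLC → Talon Realty LP (R1): 65% × 25% × 13% × 47% = 0.992875% of Larkspur Trust.
Chain via Brightpath Services GmbH → Orion Foods Inc. → Northgate Logistics SA (R1): 57% × 93% × 51% × 12% = 3.244212% of Larkspur Trust.
Direct interest in Larkspur Trust: 29%.
Aggregating (R2): 0.992875% + 3.244212% + 29% = 33.237087%.

33.237087%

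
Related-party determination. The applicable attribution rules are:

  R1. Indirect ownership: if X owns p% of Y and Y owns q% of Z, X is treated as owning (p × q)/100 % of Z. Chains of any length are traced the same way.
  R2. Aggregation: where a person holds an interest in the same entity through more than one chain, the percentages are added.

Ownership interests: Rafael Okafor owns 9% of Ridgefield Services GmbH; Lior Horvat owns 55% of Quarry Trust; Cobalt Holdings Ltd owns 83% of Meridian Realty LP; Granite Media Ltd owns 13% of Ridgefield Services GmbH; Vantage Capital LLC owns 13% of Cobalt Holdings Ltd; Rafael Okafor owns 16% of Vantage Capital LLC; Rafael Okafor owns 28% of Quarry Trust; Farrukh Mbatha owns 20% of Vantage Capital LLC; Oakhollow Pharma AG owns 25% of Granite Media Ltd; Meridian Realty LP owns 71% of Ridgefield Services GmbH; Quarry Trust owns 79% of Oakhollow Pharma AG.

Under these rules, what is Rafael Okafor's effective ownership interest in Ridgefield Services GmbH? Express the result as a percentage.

Chain via Quarry Trust → Oakhollow Pharma AG → Granite Media Ltd (R1): 28% × 79% × 25% × 13% = 0.7189% of Ridgefield Services GmbH.
Chain via Vantage Capital LLC → Cobalt Holdings Ltd → Meridian Realty LP (R1): 16% × 13% × 83% × 71% = 1.225744% of Ridgefield Services GmbH.
Direct interest in Ridgefield Services GmbH: 9%.
Aggregating (R2): 0.7189% + 1.225744% + 9% = 10.944644%.

10.944644%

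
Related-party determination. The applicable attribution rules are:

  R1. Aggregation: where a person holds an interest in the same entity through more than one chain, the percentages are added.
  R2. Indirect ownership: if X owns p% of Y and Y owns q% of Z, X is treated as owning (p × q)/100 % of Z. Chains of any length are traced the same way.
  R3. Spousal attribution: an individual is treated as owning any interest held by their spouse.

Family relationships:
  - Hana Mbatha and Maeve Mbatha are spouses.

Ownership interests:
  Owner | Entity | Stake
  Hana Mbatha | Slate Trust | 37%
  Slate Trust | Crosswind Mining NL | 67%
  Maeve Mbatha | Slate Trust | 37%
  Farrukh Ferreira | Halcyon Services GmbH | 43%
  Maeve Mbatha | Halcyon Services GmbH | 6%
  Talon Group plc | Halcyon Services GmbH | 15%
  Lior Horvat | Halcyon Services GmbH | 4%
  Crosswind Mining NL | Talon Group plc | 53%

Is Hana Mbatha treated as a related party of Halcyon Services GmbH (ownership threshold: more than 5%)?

Yes

By spousal attribution (R3), Hana Mbatha is treated as also owning Maeve Mbatha's interest in Slate Trust, giving 37% + 37% = 74%.
By spousal attribution (R3), Hana Mbatha is treated as owning Maeve Mbatha's 6% interest in Halcyon Services GmbH.
Chain via Slate Trust → Crosswind Mining NL → Talon Group plc (R2): 74% × 67% × 53% × 15% = 3.94161% of Halcyon Services GmbH.
Direct interest in Halcyon Services GmbH: 6%.
Aggregating (R1): 3.94161% + 6% = 9.94161%.
9.94161% exceeds the 5% threshold, so Hana is a related party to Halcyon Services GmbH.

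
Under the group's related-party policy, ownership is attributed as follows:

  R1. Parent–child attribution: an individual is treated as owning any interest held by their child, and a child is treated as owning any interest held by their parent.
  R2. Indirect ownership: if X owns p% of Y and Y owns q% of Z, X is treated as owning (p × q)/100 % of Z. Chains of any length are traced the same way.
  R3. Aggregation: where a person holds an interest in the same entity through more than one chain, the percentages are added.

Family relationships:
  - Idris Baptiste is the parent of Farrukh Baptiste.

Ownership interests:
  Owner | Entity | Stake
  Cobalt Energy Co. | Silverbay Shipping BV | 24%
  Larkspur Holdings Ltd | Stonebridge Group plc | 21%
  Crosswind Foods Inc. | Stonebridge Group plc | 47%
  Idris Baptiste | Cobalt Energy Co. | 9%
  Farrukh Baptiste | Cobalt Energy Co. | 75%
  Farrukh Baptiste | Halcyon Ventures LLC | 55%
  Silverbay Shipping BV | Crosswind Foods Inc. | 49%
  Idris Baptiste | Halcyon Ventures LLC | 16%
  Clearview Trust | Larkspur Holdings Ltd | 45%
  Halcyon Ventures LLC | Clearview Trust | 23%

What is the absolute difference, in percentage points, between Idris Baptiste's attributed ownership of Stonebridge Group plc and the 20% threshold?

13.813967

By parent–child attribution (R1), Idris Baptiste is treated as also owning Farrukh Baptiste's interest in Cobalt Energy Co, giving 9% + 75% = 84%.
By parent–child attribution (R1), Idris Baptiste is treated as also owning Farrukh Baptiste's interest in Halcyon Ventures LLC, giving 16% + 55% = 71%.
Chain via Cobalt Energy Co. → Silverbay Shipping BV → Crosswind Foods Inc. (R2): 84% × 24% × 49% × 47% = 4.642848% of Stonebridge Group plc.
Chain via Halcyon Ventures LLC → Clearview Trust → Larkspur Holdings Ltd (R2): 71% × 23% × 45% × 21% = 1.543185% of Stonebridge Group plc.
Aggregating (R3): 4.642848% + 1.543185% = 6.186033%.
6.186033% falls short of the 20% threshold by 13.813967 percentage points.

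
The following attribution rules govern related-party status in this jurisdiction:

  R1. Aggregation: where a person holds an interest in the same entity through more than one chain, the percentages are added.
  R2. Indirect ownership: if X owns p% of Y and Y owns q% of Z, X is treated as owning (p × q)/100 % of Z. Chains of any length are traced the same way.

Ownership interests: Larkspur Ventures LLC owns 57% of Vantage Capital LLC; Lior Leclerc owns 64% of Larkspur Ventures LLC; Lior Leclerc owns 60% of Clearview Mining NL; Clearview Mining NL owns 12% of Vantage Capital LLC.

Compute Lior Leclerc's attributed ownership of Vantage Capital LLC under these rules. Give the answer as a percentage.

43.68%

Chain via Larkspur Ventures LLC (R2): 64% × 57% = 36.48% of Vantage Capital LLC.
Chain via Clearview Mining NL (R2): 60% × 12% = 7.2% of Vantage Capital LLC.
Aggregating (R1): 36.48% + 7.2% = 43.68%.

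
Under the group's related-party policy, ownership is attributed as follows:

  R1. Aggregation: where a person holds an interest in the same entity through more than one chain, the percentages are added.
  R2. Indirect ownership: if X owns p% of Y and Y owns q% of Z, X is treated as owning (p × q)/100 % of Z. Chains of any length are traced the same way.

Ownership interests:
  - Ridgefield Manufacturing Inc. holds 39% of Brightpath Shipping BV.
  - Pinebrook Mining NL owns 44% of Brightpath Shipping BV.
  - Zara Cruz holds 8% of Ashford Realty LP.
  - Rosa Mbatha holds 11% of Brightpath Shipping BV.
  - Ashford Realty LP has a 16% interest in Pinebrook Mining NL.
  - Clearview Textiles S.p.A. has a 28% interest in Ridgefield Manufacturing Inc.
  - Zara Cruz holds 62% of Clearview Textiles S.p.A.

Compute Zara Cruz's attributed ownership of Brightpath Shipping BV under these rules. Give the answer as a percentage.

7.3336%

Chain via Clearview Textiles S.p.A. → Ridgefield Manufacturing Inc. (R2): 62% × 28% × 39% = 6.7704% of Brightpath Shipping BV.
Chain via Ashford Realty LP → Pinebrook Mining NL (R2): 8% × 16% × 44% = 0.5632% of Brightpath Shipping BV.
Aggregating (R1): 6.7704% + 0.5632% = 7.3336%.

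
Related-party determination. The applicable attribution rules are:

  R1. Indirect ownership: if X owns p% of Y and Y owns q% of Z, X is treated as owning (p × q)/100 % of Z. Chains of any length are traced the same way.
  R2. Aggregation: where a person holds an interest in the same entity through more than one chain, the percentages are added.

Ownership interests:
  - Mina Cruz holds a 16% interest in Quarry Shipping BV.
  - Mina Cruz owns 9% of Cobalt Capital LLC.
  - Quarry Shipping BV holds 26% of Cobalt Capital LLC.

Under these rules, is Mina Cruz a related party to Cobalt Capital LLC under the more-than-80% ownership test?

No

Chain via Quarry Shipping BV (R1): 16% × 26% = 4.16% of Cobalt Capital LLC.
Direct interest in Cobalt Capital LLC: 9%.
Aggregating (R2): 4.16% + 9% = 13.16%.
13.16% does not exceed the 80% threshold, so Mina is not a related party to Cobalt Capital LLC.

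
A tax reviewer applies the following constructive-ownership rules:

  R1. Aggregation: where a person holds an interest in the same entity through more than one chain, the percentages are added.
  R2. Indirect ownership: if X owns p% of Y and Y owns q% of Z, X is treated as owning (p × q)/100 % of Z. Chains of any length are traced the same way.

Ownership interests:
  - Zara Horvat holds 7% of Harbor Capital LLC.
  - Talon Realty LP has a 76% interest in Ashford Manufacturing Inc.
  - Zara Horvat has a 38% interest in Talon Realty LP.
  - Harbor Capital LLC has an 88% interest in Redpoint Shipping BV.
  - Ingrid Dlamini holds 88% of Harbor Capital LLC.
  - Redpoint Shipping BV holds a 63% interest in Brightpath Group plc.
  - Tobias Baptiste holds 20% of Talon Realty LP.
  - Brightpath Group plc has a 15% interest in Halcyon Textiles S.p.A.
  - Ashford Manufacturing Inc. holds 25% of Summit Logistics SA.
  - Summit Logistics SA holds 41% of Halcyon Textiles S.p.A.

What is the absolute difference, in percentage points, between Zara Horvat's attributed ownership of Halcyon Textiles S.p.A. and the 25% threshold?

Chain via Talon Realty LP → Ashford Manufacturing Inc. → Summit Logistics SA (R2): 38% × 76% × 25% × 41% = 2.9602% of Halcyon Textiles S.p.A.
Chain via Harbor Capital LLC → Redpoint Shipping BV → Brightpath Group plc (R2): 7% × 88% × 63% × 15% = 0.58212% of Halcyon Textiles S.p.A.
Aggregating (R1): 2.9602% + 0.58212% = 3.54232%.
3.54232% falls short of the 25% threshold by 21.45768 percentage points.

21.45768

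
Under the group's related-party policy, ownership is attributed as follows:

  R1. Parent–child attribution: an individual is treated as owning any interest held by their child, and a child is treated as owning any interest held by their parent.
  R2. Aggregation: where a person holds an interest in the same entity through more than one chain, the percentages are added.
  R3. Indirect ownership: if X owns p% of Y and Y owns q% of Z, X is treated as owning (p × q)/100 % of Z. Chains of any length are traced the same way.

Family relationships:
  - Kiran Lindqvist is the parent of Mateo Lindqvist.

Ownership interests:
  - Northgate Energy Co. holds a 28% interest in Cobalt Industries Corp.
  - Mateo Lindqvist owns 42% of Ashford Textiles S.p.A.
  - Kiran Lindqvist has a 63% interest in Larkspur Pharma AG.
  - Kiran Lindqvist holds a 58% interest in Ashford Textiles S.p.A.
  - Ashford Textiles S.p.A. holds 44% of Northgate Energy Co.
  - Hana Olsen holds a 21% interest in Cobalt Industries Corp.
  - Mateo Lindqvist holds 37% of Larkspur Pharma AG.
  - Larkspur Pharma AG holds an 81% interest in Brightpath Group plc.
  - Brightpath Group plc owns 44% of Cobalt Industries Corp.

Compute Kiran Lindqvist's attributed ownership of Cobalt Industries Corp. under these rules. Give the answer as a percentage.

47.96%

By parent–child attribution (R1), Kiran Lindqvist is treated as also owning Mateo Lindqvist's interest in Ashford Textiles S.p.A, giving 58% + 42% = 100%.
By parent–child attribution (R1), Kiran Lindqvist is treated as also owning Mateo Lindqvist's interest in Larkspur Pharma AG, giving 63% + 37% = 100%.
Chain via Ashford Textiles S.p.A. → Northgate Energy Co. (R3): 100% × 44% × 28% = 12.32% of Cobalt Industries Corp.
Chain via Larkspur Pharma AG → Brightpath Group plc (R3): 100% × 81% × 44% = 35.64% of Cobalt Industries Corp.
Aggregating (R2): 12.32% + 35.64% = 47.96%.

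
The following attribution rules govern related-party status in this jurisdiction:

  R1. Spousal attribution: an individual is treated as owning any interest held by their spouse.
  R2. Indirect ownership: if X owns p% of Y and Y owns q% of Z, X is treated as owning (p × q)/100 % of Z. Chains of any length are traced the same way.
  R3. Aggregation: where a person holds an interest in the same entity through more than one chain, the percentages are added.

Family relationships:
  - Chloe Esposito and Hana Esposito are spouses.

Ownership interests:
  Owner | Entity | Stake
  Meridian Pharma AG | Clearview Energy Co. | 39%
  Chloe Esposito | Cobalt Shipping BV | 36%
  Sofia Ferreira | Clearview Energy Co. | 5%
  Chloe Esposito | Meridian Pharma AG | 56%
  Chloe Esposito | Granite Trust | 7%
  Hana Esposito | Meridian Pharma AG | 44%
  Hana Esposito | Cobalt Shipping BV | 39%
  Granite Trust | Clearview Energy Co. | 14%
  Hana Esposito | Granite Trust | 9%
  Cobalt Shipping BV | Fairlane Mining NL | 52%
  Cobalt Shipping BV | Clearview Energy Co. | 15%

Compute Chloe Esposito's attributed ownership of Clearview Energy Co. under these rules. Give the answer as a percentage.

By spousal attribution (R1), Chloe Esposito is treated as also owning Hana Esposito's interest in Cobalt Shipping BV, giving 36% + 39% = 75%.
By spousal attribution (R1), Chloe Esposito is treated as also owning Hana Esposito's interest in Granite Trust, giving 7% + 9% = 16%.
By spousal attribution (R1), Chloe Esposito is treated as also owning Hana Esposito's interest in Meridian Pharma AG, giving 56% + 44% = 100%.
Chain via Cobalt Shipping BV (R2): 75% × 15% = 11.25% of Clearview Energy Co.
Chain via Granite Trust (R2): 16% × 14% = 2.24% of Clearview Energy Co.
Chain via Meridian Pharma AG (R2): 100% × 39% = 39% of Clearview Energy Co.
Aggregating (R3): 11.25% + 2.24% + 39% = 52.49%.

52.49%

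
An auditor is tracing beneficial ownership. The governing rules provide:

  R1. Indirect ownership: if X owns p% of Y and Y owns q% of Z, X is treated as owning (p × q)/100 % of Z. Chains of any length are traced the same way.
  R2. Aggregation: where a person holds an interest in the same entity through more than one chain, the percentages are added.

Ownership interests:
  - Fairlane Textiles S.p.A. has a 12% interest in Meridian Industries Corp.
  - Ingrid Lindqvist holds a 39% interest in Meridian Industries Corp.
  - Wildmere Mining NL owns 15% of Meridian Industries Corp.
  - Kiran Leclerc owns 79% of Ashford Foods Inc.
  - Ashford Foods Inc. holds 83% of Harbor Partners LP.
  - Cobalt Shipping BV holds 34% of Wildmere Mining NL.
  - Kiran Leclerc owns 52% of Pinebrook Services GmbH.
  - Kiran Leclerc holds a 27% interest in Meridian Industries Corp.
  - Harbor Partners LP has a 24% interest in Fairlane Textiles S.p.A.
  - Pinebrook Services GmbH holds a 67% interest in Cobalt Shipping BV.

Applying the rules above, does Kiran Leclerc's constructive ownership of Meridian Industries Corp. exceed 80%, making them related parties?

Chain via Ashford Foods Inc. → Harbor Partners LP → Fairlane Textiles S.p.A. (R1): 79% × 83% × 24% × 12% = 1.888416% of Meridian Industries Corp.
Chain via Pinebrook Services GmbH → Cobalt Shipping BV → Wildmere Mining NL (R1): 52% × 67% × 34% × 15% = 1.77684% of Meridian Industries Corp.
Direct interest in Meridian Industries Corp: 27%.
Aggregating (R2): 1.888416% + 1.77684% + 27% = 30.665256%.
30.665256% does not exceed the 80% threshold, so Kiran is not a related party to Meridian Industries Corp.

No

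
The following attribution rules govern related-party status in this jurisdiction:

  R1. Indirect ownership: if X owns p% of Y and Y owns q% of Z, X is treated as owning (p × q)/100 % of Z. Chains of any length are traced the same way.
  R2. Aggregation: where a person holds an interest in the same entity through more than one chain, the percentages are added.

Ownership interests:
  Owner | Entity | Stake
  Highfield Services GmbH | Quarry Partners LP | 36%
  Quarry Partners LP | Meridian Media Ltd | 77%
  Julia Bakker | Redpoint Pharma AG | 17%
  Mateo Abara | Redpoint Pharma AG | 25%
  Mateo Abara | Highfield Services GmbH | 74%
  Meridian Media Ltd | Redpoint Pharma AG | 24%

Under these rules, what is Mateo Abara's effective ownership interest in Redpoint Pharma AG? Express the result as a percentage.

29.923072%

Chain via Highfield Services GmbH → Quarry Partners LP → Meridian Media Ltd (R1): 74% × 36% × 77% × 24% = 4.923072% of Redpoint Pharma AG.
Direct interest in Redpoint Pharma AG: 25%.
Aggregating (R2): 4.923072% + 25% = 29.923072%.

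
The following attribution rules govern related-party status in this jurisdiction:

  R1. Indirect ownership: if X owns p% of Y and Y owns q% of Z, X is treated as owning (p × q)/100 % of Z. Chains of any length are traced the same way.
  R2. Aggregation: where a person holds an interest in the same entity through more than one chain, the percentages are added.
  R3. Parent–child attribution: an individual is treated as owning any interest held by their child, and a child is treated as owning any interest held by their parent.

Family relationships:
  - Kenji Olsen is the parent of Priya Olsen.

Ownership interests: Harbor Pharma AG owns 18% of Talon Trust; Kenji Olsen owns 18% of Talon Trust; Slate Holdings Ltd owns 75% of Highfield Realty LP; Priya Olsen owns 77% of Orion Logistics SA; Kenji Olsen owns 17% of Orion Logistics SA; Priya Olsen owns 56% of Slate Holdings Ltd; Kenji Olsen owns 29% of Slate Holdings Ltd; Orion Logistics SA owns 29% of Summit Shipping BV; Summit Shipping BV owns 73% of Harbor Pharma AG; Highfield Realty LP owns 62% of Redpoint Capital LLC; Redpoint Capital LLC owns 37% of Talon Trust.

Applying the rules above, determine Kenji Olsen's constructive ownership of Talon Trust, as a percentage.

By parent–child attribution (R3), Kenji Olsen is treated as also owning Priya Olsen's interest in Orion Logistics SA, giving 17% + 77% = 94%.
By parent–child attribution (R3), Kenji Olsen is treated as also owning Priya Olsen's interest in Slate Holdings Ltd, giving 29% + 56% = 85%.
Chain via Orion Logistics SA → Summit Shipping BV → Harbor Pharma AG (R1): 94% × 29% × 73% × 18% = 3.581964% of Talon Trust.
Chain via Slate Holdings Ltd → Highfield Realty LP → Redpoint Capital LLC (R1): 85% × 75% × 62% × 37% = 14.62425% of Talon Trust.
Direct interest in Talon Trust: 18%.
Aggregating (R2): 3.581964% + 14.62425% + 18% = 36.206214%.

36.206214%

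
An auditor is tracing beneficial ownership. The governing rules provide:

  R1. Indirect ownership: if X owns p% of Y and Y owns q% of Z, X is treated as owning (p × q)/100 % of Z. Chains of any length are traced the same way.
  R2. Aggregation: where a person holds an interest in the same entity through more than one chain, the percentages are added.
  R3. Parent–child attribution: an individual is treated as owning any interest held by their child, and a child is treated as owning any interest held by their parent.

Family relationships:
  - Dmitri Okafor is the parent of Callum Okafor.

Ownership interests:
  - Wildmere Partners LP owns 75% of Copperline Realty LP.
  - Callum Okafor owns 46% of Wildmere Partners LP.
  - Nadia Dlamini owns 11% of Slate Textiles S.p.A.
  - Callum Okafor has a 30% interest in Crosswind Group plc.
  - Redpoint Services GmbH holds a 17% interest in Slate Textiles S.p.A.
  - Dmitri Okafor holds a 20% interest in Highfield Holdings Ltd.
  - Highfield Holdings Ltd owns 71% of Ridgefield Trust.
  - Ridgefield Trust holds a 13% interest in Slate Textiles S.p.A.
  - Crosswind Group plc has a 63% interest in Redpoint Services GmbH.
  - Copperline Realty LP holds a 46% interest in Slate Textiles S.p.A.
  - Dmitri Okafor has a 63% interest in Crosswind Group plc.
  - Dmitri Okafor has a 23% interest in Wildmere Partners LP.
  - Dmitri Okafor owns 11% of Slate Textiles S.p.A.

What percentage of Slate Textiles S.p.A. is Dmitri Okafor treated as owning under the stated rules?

By parent–child attribution (R3), Dmitri Okafor is treated as also owning Callum Okafor's interest in Wildmere Partners LP, giving 23% + 46% = 69%.
By parent–child attribution (R3), Dmitri Okafor is treated as also owning Callum Okafor's interest in Crosswind Group plc, giving 63% + 30% = 93%.
Chain via Wildmere Partners LP → Copperline Realty LP (R1): 69% × 75% × 46% = 23.805% of Slate Textiles S.p.A.
Chain via Crosswind Group plc → Redpoint Services GmbH (R1): 93% × 63% × 17% = 9.9603% of Slate Textiles S.p.A.
Chain via Highfield Holdings Ltd → Ridgefield Trust (R1): 20% × 71% × 13% = 1.846% of Slate Textiles S.p.A.
Direct interest in Slate Textiles S.p.A: 11%.
Aggregating (R2): 23.805% + 9.9603% + 1.846% + 11% = 46.6113%.

46.6113%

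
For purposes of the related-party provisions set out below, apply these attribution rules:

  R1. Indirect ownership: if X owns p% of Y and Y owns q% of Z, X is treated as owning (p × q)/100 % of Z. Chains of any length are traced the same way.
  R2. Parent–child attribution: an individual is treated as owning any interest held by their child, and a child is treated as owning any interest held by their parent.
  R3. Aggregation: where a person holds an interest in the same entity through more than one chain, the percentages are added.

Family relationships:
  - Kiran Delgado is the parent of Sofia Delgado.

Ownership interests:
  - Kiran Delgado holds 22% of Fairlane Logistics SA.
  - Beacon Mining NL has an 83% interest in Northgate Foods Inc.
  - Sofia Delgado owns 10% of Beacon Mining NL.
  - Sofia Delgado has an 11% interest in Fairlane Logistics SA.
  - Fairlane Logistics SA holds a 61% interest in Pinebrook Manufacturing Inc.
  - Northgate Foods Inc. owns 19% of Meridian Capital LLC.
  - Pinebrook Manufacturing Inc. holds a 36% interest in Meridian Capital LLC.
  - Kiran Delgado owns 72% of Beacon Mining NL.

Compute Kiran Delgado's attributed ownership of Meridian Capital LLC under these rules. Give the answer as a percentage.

By parent–child attribution (R2), Kiran Delgado is treated as also owning Sofia Delgado's interest in Beacon Mining NL, giving 72% + 10% = 82%.
By parent–child attribution (R2), Kiran Delgado is treated as also owning Sofia Delgado's interest in Fairlane Logistics SA, giving 22% + 11% = 33%.
Chain via Beacon Mining NL → Northgate Foods Inc. (R1): 82% × 83% × 19% = 12.9314% of Meridian Capital LLC.
Chain via Fairlane Logistics SA → Pinebrook Manufacturing Inc. (R1): 33% × 61% × 36% = 7.2468% of Meridian Capital LLC.
Aggregating (R3): 12.9314% + 7.2468% = 20.1782%.

20.1782%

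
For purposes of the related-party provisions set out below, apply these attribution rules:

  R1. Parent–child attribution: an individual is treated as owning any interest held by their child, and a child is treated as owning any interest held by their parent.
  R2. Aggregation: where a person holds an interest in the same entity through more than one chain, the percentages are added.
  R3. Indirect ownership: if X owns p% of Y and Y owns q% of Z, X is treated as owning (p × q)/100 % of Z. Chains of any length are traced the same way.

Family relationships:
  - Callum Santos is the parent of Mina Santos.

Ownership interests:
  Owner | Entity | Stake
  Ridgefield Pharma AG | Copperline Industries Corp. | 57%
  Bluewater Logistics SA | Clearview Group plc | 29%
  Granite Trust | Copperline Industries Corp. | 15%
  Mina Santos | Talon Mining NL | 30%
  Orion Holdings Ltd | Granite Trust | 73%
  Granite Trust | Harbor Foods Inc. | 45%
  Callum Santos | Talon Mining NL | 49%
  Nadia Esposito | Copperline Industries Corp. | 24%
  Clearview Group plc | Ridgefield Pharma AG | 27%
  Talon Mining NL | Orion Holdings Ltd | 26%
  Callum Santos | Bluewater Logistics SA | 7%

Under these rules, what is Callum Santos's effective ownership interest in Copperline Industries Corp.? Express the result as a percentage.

By parent–child attribution (R1), Callum Santos is treated as also owning Mina Santos's interest in Talon Mining NL, giving 49% + 30% = 79%.
Chain via Bluewater Logistics SA → Clearview Group plc → Ridgefield Pharma AG (R3): 7% × 29% × 27% × 57% = 0.312417% of Copperline Industries Corp.
Chain via Talon Mining NL → Orion Holdings Ltd → Granite Trust (R3): 79% × 26% × 73% × 15% = 2.24913% of Copperline Industries Corp.
Aggregating (R2): 0.312417% + 2.24913% = 2.561547%.

2.561547%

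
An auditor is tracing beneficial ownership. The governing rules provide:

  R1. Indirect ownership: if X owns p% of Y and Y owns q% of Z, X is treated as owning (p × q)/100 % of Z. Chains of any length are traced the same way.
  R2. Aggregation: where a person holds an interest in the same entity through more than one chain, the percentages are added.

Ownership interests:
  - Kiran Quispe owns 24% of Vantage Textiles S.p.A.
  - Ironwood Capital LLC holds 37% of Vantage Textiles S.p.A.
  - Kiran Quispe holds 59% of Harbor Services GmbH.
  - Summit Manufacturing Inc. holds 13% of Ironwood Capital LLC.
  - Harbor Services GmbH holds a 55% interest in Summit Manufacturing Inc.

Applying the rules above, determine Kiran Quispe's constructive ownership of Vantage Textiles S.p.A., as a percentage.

Chain via Harbor Services GmbH → Summit Manufacturing Inc. → Ironwood Capital LLC (R1): 59% × 55% × 13% × 37% = 1.560845% of Vantage Textiles S.p.A.
Direct interest in Vantage Textiles S.p.A: 24%.
Aggregating (R2): 1.560845% + 24% = 25.560845%.

25.560845%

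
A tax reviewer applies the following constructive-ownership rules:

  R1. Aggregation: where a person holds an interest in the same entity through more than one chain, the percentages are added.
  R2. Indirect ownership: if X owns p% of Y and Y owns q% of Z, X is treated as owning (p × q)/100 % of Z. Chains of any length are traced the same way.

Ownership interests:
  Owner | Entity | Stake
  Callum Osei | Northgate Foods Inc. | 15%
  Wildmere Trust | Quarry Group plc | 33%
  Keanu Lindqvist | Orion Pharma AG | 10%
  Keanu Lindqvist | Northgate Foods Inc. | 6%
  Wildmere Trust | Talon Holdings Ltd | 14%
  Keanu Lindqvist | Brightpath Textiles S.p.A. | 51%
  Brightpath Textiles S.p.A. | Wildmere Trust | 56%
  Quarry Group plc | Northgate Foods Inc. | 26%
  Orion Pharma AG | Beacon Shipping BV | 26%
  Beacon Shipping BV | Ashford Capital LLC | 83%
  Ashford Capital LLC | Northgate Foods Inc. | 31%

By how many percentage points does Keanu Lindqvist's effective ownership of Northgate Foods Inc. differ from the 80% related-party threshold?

Chain via Brightpath Textiles S.p.A. → Wildmere Trust → Quarry Group plc (R2): 51% × 56% × 33% × 26% = 2.450448% of Northgate Foods Inc.
Chain via Orion Pharma AG → Beacon Shipping BV → Ashford Capital LLC (R2): 10% × 26% × 83% × 31% = 0.66898% of Northgate Foods Inc.
Direct interest in Northgate Foods Inc: 6%.
Aggregating (R1): 2.450448% + 0.66898% + 6% = 9.119428%.
9.119428% falls short of the 80% threshold by 70.880572 percentage points.

70.880572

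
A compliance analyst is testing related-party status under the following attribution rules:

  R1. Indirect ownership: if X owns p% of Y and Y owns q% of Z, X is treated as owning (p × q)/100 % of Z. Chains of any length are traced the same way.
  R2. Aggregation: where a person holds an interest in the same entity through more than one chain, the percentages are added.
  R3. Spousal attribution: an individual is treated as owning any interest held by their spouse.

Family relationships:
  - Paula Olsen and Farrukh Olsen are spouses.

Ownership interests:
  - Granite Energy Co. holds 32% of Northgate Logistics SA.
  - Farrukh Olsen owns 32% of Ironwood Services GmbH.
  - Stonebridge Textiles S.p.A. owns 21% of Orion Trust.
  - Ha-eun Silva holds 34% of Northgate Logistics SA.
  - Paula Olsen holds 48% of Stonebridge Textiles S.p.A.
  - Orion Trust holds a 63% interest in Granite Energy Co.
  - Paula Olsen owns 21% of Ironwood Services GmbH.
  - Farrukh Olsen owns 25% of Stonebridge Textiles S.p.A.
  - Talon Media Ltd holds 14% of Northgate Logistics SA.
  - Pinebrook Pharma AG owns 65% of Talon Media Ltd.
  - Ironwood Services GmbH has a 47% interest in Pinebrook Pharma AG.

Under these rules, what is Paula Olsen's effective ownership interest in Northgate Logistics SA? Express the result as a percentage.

By spousal attribution (R3), Paula Olsen is treated as also owning Farrukh Olsen's interest in Ironwood Services GmbH, giving 21% + 32% = 53%.
By spousal attribution (R3), Paula Olsen is treated as also owning Farrukh Olsen's interest in Stonebridge Textiles S.p.A, giving 48% + 25% = 73%.
Chain via Ironwood Services GmbH → Pinebrook Pharma AG → Talon Media Ltd (R1): 53% × 47% × 65% × 14% = 2.26681% of Northgate Logistics SA.
Chain via Stonebridge Textiles S.p.A. → Orion Trust → Granite Energy Co. (R1): 73% × 21% × 63% × 32% = 3.090528% of Northgate Logistics SA.
Aggregating (R2): 2.26681% + 3.090528% = 5.357338%.

5.357338%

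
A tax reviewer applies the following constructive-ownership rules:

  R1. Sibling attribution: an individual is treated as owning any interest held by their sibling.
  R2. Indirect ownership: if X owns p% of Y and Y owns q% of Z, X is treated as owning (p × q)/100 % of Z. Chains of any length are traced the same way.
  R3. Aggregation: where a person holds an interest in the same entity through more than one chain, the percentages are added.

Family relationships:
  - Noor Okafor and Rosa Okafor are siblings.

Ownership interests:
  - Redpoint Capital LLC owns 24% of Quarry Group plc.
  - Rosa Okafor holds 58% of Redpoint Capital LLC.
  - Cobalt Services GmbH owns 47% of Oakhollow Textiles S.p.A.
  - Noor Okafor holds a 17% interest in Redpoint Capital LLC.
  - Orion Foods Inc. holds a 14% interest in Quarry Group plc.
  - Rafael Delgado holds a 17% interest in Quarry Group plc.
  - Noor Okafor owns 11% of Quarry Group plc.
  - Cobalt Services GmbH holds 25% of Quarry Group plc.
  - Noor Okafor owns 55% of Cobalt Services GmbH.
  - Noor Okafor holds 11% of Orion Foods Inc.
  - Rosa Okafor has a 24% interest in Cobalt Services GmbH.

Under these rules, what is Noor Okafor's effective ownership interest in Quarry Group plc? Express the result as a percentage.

By sibling attribution (R1), Noor Okafor is treated as also owning Rosa Okafor's interest in Cobalt Services GmbH, giving 55% + 24% = 79%.
By sibling attribution (R1), Noor Okafor is treated as also owning Rosa Okafor's interest in Redpoint Capital LLC, giving 17% + 58% = 75%.
Chain via Cobalt Services GmbH (R2): 79% × 25% = 19.75% of Quarry Group plc.
Chain via Orion Foods Inc. (R2): 11% × 14% = 1.54% of Quarry Group plc.
Chain via Redpoint Capital LLC (R2): 75% × 24% = 18% of Quarry Group plc.
Direct interest in Quarry Group plc: 11%.
Aggregating (R3): 19.75% + 1.54% + 18% + 11% = 50.29%.

50.29%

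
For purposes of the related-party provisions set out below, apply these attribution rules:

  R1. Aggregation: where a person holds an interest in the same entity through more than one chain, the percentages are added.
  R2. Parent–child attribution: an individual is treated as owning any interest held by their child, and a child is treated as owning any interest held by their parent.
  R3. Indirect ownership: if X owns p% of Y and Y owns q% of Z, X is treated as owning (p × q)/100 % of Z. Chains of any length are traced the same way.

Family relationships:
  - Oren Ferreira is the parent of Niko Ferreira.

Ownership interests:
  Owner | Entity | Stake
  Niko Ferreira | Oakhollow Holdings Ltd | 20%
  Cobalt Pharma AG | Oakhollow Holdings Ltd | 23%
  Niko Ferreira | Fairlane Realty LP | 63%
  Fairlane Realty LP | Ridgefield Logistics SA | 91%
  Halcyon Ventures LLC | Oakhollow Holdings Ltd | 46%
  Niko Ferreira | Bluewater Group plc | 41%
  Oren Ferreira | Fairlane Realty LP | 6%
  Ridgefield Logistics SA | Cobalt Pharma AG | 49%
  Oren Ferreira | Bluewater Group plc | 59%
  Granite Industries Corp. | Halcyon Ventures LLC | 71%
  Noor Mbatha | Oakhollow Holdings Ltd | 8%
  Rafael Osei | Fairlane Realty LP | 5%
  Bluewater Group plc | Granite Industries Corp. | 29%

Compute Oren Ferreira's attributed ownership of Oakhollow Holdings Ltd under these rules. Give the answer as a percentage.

36.547833%

By parent–child attribution (R2), Oren Ferreira is treated as also owning Niko Ferreira's interest in Fairlane Realty LP, giving 6% + 63% = 69%.
By parent–child attribution (R2), Oren Ferreira is treated as also owning Niko Ferreira's interest in Bluewater Group plc, giving 59% + 41% = 100%.
By parent–child attribution (R2), Oren Ferreira is treated as owning Niko Ferreira's 20% interest in Oakhollow Holdings Ltd.
Chain via Fairlane Realty LP → Ridgefield Logistics SA → Cobalt Pharma AG (R3): 69% × 91% × 49% × 23% = 7.076433% of Oakhollow Holdings Ltd.
Chain via Bluewater Group plc → Granite Industries Corp. → Halcyon Ventures LLC (R3): 100% × 29% × 71% × 46% = 9.4714% of Oakhollow Holdings Ltd.
Direct interest in Oakhollow Holdings Ltd: 20%.
Aggregating (R1): 7.076433% + 9.4714% + 20% = 36.547833%.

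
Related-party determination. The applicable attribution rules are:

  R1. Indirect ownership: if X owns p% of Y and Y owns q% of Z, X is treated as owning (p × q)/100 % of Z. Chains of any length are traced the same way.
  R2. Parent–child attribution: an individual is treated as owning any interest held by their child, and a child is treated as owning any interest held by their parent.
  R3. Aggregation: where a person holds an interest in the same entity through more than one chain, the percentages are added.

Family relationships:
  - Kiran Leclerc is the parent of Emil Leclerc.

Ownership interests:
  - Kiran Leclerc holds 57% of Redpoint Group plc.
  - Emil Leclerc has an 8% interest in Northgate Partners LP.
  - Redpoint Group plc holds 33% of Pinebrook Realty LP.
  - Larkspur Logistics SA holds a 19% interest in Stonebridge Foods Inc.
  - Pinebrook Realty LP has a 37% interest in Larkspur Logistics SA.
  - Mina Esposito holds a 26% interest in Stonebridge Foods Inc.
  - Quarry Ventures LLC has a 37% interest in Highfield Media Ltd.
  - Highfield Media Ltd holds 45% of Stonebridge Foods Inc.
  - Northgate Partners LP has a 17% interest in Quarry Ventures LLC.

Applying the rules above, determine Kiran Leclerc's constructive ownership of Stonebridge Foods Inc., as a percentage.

1.548783%

By parent–child attribution (R2), Kiran Leclerc is treated as owning Emil Leclerc's 8% interest in Northgate Partners LP.
Chain via Redpoint Group plc → Pinebrook Realty LP → Larkspur Logistics SA (R1): 57% × 33% × 37% × 19% = 1.322343% of Stonebridge Foods Inc.
Chain via Northgate Partners LP → Quarry Ventures LLC → Highfield Media Ltd (R1): 8% × 17% × 37% × 45% = 0.22644% of Stonebridge Foods Inc.
Aggregating (R3): 1.322343% + 0.22644% = 1.548783%.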